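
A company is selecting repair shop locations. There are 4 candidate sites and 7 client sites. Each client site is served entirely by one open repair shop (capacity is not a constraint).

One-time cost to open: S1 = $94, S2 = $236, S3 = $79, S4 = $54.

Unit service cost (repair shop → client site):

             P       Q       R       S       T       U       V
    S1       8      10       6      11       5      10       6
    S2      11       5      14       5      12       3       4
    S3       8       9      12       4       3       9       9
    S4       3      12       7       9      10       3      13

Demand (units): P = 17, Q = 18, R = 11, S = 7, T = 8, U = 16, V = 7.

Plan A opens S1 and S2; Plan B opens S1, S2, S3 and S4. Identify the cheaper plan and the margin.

Plan A: {S1, S2}: P→S1 8·17=136, Q→S2 5·18=90, R→S1 6·11=66, S→S2 5·7=35, T→S1 5·8=40, U→S2 3·16=48, V→S2 4·7=28. Service 443; fixed 330; total 773.
Plan B: {S1, S2, S3, S4}: P→S4 3·17=51, Q→S2 5·18=90, R→S1 6·11=66, S→S3 4·7=28, T→S3 3·8=24, U→S2 3·16=48, V→S2 4·7=28. Service 335; fixed 463; total 798.
Difference: |773 − 798| = 25.

Plan A is cheaper by 25.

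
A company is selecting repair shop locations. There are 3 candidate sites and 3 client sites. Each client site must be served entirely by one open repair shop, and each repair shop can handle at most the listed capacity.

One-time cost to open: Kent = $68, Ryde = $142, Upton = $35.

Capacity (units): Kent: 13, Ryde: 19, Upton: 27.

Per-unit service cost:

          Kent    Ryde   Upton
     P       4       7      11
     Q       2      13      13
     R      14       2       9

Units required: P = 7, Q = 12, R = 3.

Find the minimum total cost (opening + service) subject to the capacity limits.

Open {Kent, Upton}: P→Upton 11·7=77, Q→Kent 2·12=24, R→Upton 9·3=27.
Loads: Kent carries 12/13, Upton carries 10/27. Service 128; fixed 103; total 231.
Next best feasible plan costs 289.

Minimum total cost: 231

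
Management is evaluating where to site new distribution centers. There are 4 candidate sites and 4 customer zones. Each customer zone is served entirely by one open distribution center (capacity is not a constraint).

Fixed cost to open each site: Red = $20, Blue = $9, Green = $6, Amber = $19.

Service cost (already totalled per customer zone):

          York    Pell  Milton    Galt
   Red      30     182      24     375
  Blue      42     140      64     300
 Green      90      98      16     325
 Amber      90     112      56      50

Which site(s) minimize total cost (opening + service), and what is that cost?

For any fixed open set, each customer zone goes to its cheapest open site; total = fixed + service.
{Red, Green, Amber}: York→Red 30, Pell→Green 98, Milton→Green 16, Galt→Amber 50. Service 194; fixed 45; total 239.
{Blue, Green, Amber}: service 206 + fixed 34 = 240
{Red, Blue, Green, Amber}: York→Red 30, Pell→Green 98, Milton→Green 16, Galt→Amber 50. Service 194; fixed 54; total 248.
{Green}: service 529 + fixed 6 = 535
No other subset beats 239.

Open Red, Green and Amber; minimum total cost 239.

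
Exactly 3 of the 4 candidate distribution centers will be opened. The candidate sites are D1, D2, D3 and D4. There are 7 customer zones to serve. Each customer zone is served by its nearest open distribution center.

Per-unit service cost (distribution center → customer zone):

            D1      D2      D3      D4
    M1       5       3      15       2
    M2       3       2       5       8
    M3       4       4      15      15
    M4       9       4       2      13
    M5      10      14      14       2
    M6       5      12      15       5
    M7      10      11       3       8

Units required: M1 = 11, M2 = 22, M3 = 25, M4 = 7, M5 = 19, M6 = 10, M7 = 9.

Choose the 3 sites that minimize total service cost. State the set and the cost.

With exactly 3 open, each customer zone uses its cheapest among the chosen.
{D2, D3, D4}: M1→D4 2·11=22, M2→D2 2·22=44, M3→D2 4·25=100, M4→D3 2·7=14, M5→D4 2·19=38, M6→D4 5·10=50, M7→D3 3·9=27. Service cost 295.
{D1, D3, D4}: service cost 317
{D1, D2, D4}: service cost 354
Among all 4 size-3 choices, {D2, D3, D4} is lowest.

Choose D2, D3 and D4; total service cost 295.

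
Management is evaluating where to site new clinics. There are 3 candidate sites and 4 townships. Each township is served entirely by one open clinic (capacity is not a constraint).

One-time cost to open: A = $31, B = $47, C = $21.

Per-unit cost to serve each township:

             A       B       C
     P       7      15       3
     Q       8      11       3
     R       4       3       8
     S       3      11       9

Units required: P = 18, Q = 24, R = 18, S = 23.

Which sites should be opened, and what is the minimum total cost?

Open A and C; minimum total cost 319.

For any fixed open set, each township goes to its cheapest open site; total = fixed + service.
{A, C}: P→C 3·18=54, Q→C 3·24=72, R→A 4·18=72, S→A 3·23=69. Service 267; fixed 52; total 319.
{A, B, C}: service 249 + fixed 99 = 348
{B, C}: service 387 + fixed 68 = 455
{C}: service 477 + fixed 21 = 498
No other subset beats 319.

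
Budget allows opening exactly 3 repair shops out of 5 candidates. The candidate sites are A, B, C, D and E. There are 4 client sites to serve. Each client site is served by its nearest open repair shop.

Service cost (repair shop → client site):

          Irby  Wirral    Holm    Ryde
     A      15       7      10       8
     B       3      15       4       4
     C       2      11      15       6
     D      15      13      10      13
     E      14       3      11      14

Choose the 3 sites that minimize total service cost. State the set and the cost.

With exactly 3 open, each client site uses its cheapest among the chosen.
{B, C, E}: Irby→C 2, Wirral→E 3, Holm→B 4, Ryde→B 4. Service cost 13.
{A, B, E}: service cost 14
{B, D, E}: service cost 14
Among all 10 size-3 choices, {B, C, E} is lowest.

Choose B, C and E; total service cost 13.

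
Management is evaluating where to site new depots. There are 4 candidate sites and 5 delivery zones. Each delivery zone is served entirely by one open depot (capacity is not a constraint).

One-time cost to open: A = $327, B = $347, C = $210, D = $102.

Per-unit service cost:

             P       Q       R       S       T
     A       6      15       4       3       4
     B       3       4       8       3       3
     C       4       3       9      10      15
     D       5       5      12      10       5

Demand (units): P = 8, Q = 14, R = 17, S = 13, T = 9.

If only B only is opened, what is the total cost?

Each delivery zone is assigned to its cheapest site among the open ones.
{B}: P→B 3·8=24, Q→B 4·14=56, R→B 8·17=136, S→B 3·13=39, T→B 3·9=27. Service 282; fixed 347; total 629.

Total cost: 629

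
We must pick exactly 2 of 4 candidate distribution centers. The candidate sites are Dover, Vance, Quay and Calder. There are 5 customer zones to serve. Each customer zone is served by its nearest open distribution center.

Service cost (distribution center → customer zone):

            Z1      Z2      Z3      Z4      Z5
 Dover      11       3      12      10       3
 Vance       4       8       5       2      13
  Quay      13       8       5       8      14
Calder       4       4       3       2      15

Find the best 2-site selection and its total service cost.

Choose Dover and Calder; total service cost 15.

With exactly 2 open, each customer zone uses its cheapest among the chosen.
{Dover, Calder}: Z1→Calder 4, Z2→Dover 3, Z3→Calder 3, Z4→Calder 2, Z5→Dover 3. Service cost 15.
{Dover, Vance}: service cost 17
{Vance, Calder}: service cost 26
Among all 6 size-2 choices, {Dover, Calder} is lowest.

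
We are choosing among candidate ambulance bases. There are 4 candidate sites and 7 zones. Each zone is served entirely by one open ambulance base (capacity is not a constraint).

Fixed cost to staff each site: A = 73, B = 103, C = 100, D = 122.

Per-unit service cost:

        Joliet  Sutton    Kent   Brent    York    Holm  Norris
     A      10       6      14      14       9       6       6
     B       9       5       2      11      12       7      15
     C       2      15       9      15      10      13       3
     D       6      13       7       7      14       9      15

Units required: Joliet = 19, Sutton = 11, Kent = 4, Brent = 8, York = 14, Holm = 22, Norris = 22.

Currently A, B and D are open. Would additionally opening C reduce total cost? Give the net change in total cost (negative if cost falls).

Current service cost with {A, B, D}: 623.
Adding C: each zone re-picks its cheapest; new service cost 481, saving 142.
Extra fixed cost: 100. Net change = 100 − 142 = -42.
(Totals: 921 → 879.)

Yes — net change −42 (cost falls by 42).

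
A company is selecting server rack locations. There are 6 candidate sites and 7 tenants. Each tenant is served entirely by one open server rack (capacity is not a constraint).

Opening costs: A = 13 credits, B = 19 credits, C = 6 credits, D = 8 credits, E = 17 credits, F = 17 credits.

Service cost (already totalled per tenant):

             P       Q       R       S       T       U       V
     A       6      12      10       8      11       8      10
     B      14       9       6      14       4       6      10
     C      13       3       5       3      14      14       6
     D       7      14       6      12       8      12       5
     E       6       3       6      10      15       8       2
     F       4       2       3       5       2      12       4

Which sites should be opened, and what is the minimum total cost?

For any fixed open set, each tenant goes to its cheapest open site; total = fixed + service.
{F}: P→F 4, Q→F 2, R→F 3, S→F 5, T→F 2, U→F 12, V→F 4. Service 32; fixed 17; total 49.
{C, F}: service 30 + fixed 23 = 53
{C, D}: P→D 7, Q→C 3, R→C 5, S→C 3, T→D 8, U→D 12, V→D 5. Service 43; fixed 14; total 57.
{A, B, C, D, E, F}: service 22 + fixed 80 = 102
No other subset beats 49.

Open F only; minimum total cost 49.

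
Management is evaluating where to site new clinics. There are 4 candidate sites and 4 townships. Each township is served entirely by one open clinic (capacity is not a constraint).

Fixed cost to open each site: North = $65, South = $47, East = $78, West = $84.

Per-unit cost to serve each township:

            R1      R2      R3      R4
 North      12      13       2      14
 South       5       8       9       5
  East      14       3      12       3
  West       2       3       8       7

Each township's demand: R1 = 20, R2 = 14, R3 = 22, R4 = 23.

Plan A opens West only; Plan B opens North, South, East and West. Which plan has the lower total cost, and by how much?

Plan A: {West}: R1→West 2·20=40, R2→West 3·14=42, R3→West 8·22=176, R4→West 7·23=161. Service 419; fixed 84; total 503.
Plan B: {North, South, East, West}: R1→West 2·20=40, R2→East 3·14=42, R3→North 2·22=44, R4→East 3·23=69. Service 195; fixed 274; total 469.
Difference: |503 − 469| = 34.

Plan B is cheaper by 34.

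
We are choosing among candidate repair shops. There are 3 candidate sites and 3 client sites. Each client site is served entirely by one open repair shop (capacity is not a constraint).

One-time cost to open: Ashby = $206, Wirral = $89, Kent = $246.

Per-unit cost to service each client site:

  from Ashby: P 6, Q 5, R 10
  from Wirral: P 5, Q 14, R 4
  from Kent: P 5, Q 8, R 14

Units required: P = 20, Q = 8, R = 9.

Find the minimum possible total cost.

Minimum total cost: 337

For any fixed open set, each client site goes to its cheapest open site; total = fixed + service.
{Wirral}: P→Wirral 5·20=100, Q→Wirral 14·8=112, R→Wirral 4·9=36. Service 248; fixed 89; total 337.
{Ashby}: P→Ashby 6·20=120, Q→Ashby 5·8=40, R→Ashby 10·9=90. Service 250; fixed 206; total 456.
{Ashby, Wirral}: service 176 + fixed 295 = 471
{Ashby, Wirral, Kent}: service 176 + fixed 541 = 717
No other subset beats 337.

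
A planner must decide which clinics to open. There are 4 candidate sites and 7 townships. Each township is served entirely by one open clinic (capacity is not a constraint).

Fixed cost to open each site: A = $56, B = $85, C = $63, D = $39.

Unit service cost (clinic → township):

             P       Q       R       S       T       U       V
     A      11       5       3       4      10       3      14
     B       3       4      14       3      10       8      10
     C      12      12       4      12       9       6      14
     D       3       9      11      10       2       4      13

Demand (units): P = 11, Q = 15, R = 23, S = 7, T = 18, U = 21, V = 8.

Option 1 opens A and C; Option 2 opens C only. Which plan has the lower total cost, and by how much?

Option 1: {A, C}: P→A 11·11=121, Q→A 5·15=75, R→A 3·23=69, S→A 4·7=28, T→C 9·18=162, U→A 3·21=63, V→A 14·8=112. Service 630; fixed 119; total 749.
Option 2: {C}: P→C 12·11=132, Q→C 12·15=180, R→C 4·23=92, S→C 12·7=84, T→C 9·18=162, U→C 6·21=126, V→C 14·8=112. Service 888; fixed 63; total 951.
Difference: |749 − 951| = 202.

Option 1 is cheaper by 202.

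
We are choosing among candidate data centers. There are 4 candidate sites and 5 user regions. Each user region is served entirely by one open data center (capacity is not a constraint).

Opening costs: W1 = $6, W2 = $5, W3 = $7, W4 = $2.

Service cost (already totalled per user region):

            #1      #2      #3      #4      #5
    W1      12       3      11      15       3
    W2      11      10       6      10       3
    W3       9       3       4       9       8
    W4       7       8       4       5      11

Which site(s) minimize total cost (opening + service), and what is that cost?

Open W1 and W4; minimum total cost 30.

For any fixed open set, each user region goes to its cheapest open site; total = fixed + service.
{W1, W4}: #1→W4 7, #2→W1 3, #3→W4 4, #4→W4 5, #5→W1 3. Service 22; fixed 8; total 30.
{W2, W4}: service 27 + fixed 7 = 34
{W1, W2, W4}: service 22 + fixed 13 = 35
{W1, W2, W3, W4}: #1→W4 7, #2→W1 3, #3→W3 4, #4→W4 5, #5→W1 3. Service 22; fixed 20; total 42.
No other subset beats 30.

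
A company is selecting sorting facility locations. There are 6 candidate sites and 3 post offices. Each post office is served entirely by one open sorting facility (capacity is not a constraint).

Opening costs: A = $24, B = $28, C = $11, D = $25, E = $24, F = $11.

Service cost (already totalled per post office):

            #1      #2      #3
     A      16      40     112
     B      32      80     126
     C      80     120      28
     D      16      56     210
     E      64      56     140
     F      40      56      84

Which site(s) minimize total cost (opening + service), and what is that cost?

Open A and C; minimum total cost 119.

For any fixed open set, each post office goes to its cheapest open site; total = fixed + service.
{A, C}: #1→A 16, #2→A 40, #3→C 28. Service 84; fixed 35; total 119.
{A, C, F}: service 84 + fixed 46 = 130
{C, D}: #1→D 16, #2→D 56, #3→C 28. Service 100; fixed 36; total 136.
{A, B, C, D, E, F}: #1→A 16, #2→A 40, #3→C 28. Service 84; fixed 123; total 207.
No other subset beats 119.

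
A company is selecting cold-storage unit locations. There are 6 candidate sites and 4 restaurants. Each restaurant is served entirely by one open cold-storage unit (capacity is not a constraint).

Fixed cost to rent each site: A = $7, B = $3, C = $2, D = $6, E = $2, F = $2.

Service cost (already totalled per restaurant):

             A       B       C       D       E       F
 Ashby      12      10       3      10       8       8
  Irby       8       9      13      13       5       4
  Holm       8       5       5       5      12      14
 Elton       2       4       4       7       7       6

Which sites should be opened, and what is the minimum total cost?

Open C and F; minimum total cost 20.

For any fixed open set, each restaurant goes to its cheapest open site; total = fixed + service.
{C, F}: Ashby→C 3, Irby→F 4, Holm→C 5, Elton→C 4. Service 16; fixed 4; total 20.
{C, E}: Ashby→C 3, Irby→E 5, Holm→C 5, Elton→C 4. Service 17; fixed 4; total 21.
{C, E, F}: service 16 + fixed 6 = 22
{A, B, C, D, E, F}: Ashby→C 3, Irby→F 4, Holm→B 5, Elton→A 2. Service 14; fixed 22; total 36.
No other subset beats 20.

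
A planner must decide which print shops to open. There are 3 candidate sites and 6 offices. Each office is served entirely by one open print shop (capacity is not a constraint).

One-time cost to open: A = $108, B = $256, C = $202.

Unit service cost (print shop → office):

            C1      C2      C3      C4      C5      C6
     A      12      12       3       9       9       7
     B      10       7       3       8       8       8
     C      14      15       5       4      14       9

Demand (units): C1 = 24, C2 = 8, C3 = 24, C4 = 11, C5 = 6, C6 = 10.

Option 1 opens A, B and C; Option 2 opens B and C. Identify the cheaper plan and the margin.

Option 2 is cheaper by 98.

Option 1: {A, B, C}: C1→B 10·24=240, C2→B 7·8=56, C3→A 3·24=72, C4→C 4·11=44, C5→B 8·6=48, C6→A 7·10=70. Service 530; fixed 566; total 1096.
Option 2: {B, C}: C1→B 10·24=240, C2→B 7·8=56, C3→B 3·24=72, C4→C 4·11=44, C5→B 8·6=48, C6→B 8·10=80. Service 540; fixed 458; total 998.
Difference: |1096 − 998| = 98.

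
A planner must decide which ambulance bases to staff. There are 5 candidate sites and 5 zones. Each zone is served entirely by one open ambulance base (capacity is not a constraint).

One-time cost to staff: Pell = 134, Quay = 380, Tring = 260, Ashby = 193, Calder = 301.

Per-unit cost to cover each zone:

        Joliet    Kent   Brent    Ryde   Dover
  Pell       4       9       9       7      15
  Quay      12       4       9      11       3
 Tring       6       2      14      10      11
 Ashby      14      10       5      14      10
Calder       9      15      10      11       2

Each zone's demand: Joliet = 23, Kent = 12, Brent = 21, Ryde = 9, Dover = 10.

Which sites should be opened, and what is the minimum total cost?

For any fixed open set, each zone goes to its cheapest open site; total = fixed + service.
{Pell}: Joliet→Pell 4·23=92, Kent→Pell 9·12=108, Brent→Pell 9·21=189, Ryde→Pell 7·9=63, Dover→Pell 15·10=150. Service 602; fixed 134; total 736.
{Pell, Ashby}: service 468 + fixed 327 = 795
{Pell, Tring}: service 478 + fixed 394 = 872
{Pell, Quay, Tring, Ashby, Calder}: Joliet→Pell 4·23=92, Kent→Tring 2·12=24, Brent→Ashby 5·21=105, Ryde→Pell 7·9=63, Dover→Calder 2·10=20. Service 304; fixed 1268; total 1572.
No other subset beats 736.

Open Pell only; minimum total cost 736.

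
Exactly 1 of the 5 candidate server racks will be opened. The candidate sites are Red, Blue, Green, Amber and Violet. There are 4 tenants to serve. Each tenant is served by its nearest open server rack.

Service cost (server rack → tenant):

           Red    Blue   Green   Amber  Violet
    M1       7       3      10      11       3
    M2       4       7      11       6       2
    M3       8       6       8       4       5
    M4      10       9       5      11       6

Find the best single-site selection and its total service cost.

Choose Violet only; total service cost 16.

With exactly 1 open, each tenant uses its cheapest among the chosen.
{Violet}: M1→Violet 3, M2→Violet 2, M3→Violet 5, M4→Violet 6. Service cost 16.
{Blue}: service cost 25
{Red}: service cost 29
Among all 5 size-1 choices, {Violet} is lowest.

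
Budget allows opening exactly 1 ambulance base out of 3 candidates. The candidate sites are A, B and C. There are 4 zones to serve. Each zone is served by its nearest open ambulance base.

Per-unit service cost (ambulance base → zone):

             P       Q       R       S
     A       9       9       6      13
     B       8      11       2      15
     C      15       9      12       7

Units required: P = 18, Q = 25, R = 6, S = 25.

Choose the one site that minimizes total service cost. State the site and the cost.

With exactly 1 open, each zone uses its cheapest among the chosen.
{C}: P→C 15·18=270, Q→C 9·25=225, R→C 12·6=72, S→C 7·25=175. Service cost 742.
{A}: service cost 748
{B}: service cost 806
Among all 3 size-1 choices, {C} is lowest.

Choose C only; total service cost 742.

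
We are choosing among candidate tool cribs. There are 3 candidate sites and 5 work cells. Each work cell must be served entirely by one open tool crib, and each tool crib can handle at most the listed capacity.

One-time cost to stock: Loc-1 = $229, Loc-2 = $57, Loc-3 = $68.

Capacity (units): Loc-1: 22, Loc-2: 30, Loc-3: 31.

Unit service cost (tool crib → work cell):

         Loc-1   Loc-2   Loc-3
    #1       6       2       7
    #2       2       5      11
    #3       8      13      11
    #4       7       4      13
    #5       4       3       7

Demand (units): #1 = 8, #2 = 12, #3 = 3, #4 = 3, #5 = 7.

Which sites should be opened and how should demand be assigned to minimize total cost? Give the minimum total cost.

Minimum total cost: 267

Open {Loc-2, Loc-3}: #1→Loc-2 2·8=16, #2→Loc-2 5·12=60, #3→Loc-3 11·3=33, #4→Loc-2 4·3=12, #5→Loc-2 3·7=21.
Loads: Loc-2 carries 30/30, Loc-3 carries 3/31. Service 142; fixed 125; total 267.
Next best feasible plan costs 294.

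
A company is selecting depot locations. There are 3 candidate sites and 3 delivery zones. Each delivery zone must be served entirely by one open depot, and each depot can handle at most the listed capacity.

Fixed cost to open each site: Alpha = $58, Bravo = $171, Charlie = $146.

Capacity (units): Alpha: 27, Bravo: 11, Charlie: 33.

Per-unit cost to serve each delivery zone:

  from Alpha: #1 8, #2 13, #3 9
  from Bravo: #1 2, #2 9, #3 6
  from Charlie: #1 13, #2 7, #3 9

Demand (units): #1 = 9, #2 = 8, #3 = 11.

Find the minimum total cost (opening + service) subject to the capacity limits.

Minimum total cost: 418

Open {Charlie}: #1→Charlie 13·9=117, #2→Charlie 7·8=56, #3→Charlie 9·11=99.
Loads: Charlie carries 28/33. Service 272; fixed 146; total 418.
Next best feasible plan costs 431.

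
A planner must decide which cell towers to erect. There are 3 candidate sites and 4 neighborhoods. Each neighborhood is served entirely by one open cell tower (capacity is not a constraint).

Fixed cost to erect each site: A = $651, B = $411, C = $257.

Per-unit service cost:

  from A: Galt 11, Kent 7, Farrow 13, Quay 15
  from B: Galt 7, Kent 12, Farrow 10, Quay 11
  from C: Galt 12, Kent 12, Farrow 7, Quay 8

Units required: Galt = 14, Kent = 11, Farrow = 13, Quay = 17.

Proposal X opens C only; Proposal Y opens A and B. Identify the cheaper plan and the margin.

Proposal X: {C}: Galt→C 12·14=168, Kent→C 12·11=132, Farrow→C 7·13=91, Quay→C 8·17=136. Service 527; fixed 257; total 784.
Proposal Y: {A, B}: Galt→B 7·14=98, Kent→A 7·11=77, Farrow→B 10·13=130, Quay→B 11·17=187. Service 492; fixed 1062; total 1554.
Difference: |784 − 1554| = 770.

Proposal X is cheaper by 770.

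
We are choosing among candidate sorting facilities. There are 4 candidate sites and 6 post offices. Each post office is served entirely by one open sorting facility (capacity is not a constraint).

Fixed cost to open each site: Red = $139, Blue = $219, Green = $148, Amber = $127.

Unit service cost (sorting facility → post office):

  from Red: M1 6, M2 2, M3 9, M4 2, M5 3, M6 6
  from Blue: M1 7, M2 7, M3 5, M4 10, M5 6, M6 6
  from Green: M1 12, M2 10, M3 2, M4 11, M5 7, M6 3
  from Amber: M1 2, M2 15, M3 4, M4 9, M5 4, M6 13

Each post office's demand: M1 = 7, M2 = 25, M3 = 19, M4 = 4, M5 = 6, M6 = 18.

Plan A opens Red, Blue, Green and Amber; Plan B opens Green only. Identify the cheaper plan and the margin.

Plan A: {Red, Blue, Green, Amber}: M1→Amber 2·7=14, M2→Red 2·25=50, M3→Green 2·19=38, M4→Red 2·4=8, M5→Red 3·6=18, M6→Green 3·18=54. Service 182; fixed 633; total 815.
Plan B: {Green}: M1→Green 12·7=84, M2→Green 10·25=250, M3→Green 2·19=38, M4→Green 11·4=44, M5→Green 7·6=42, M6→Green 3·18=54. Service 512; fixed 148; total 660.
Difference: |815 − 660| = 155.

Plan B is cheaper by 155.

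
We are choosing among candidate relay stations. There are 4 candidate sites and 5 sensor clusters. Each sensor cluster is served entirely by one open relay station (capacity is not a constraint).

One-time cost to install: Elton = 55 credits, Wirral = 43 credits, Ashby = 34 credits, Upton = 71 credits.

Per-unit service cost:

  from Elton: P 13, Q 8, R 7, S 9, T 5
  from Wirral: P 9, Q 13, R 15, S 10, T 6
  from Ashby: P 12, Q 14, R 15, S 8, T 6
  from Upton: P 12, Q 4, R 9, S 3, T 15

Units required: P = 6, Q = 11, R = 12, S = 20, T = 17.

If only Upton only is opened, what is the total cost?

Total cost: 610

Each sensor cluster is assigned to its cheapest site among the open ones.
{Upton}: P→Upton 12·6=72, Q→Upton 4·11=44, R→Upton 9·12=108, S→Upton 3·20=60, T→Upton 15·17=255. Service 539; fixed 71; total 610.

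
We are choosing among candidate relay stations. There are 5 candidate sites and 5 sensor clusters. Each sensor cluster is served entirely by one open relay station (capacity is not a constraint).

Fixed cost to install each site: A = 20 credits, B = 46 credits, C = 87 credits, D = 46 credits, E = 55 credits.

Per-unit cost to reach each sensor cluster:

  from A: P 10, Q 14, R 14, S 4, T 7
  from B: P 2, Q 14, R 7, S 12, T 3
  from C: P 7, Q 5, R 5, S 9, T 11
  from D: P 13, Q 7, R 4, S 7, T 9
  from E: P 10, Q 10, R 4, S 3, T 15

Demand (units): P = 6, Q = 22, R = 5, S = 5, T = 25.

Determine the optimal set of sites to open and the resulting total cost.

For any fixed open set, each sensor cluster goes to its cheapest open site; total = fixed + service.
{B, D}: P→B 2·6=12, Q→D 7·22=154, R→D 4·5=20, S→D 7·5=35, T→B 3·25=75. Service 296; fixed 92; total 388.
{A, B, D}: service 281 + fixed 112 = 393
{A, B, C}: P→B 2·6=12, Q→C 5·22=110, R→C 5·5=25, S→A 4·5=20, T→B 3·25=75. Service 242; fixed 153; total 395.
{A, B, C, D, E}: service 232 + fixed 254 = 486
No other subset beats 388.

Open B and D; minimum total cost 388.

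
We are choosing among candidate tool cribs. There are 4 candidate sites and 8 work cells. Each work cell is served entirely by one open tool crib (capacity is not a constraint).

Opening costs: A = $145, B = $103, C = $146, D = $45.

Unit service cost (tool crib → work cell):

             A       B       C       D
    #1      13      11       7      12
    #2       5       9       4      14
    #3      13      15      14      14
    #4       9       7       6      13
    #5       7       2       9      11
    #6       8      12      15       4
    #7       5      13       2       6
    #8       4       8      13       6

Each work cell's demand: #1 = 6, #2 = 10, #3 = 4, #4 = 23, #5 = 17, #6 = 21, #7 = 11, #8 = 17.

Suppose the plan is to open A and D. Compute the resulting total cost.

Each work cell is assigned to its cheapest site among the open ones.
{A, D}: #1→D 12·6=72, #2→A 5·10=50, #3→A 13·4=52, #4→A 9·23=207, #5→A 7·17=119, #6→D 4·21=84, #7→A 5·11=55, #8→A 4·17=68. Service 707; fixed 190; total 897.

Total cost: 897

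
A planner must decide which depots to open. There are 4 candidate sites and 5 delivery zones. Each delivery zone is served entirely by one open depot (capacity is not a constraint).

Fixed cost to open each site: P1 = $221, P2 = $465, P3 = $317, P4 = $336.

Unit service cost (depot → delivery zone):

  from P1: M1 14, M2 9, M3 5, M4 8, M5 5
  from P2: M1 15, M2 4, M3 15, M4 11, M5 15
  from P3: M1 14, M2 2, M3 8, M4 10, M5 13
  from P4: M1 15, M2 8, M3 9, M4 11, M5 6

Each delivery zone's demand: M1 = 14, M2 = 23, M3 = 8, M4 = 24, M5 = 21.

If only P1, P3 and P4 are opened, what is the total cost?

Each delivery zone is assigned to its cheapest site among the open ones.
{P1, P3, P4}: M1→P1 14·14=196, M2→P3 2·23=46, M3→P1 5·8=40, M4→P1 8·24=192, M5→P1 5·21=105. Service 579; fixed 874; total 1453.

Total cost: 1453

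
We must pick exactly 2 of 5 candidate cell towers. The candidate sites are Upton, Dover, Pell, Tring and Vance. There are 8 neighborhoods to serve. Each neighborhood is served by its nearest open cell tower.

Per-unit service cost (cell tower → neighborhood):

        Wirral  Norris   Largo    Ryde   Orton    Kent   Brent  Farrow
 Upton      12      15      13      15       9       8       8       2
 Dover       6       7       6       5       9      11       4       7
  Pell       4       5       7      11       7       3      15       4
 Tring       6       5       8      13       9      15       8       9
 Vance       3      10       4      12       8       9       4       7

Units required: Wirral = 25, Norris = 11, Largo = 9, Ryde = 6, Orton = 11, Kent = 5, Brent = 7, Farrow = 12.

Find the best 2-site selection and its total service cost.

Choose Pell and Vance; total service cost 400.

With exactly 2 open, each neighborhood uses its cheapest among the chosen.
{Pell, Vance}: Wirral→Vance 3·25=75, Norris→Pell 5·11=55, Largo→Vance 4·9=36, Ryde→Pell 11·6=66, Orton→Pell 7·11=77, Kent→Pell 3·5=15, Brent→Vance 4·7=28, Farrow→Pell 4·12=48. Service cost 400.
{Dover, Pell}: service cost 407
{Upton, Pell}: service cost 456
Among all 10 size-2 choices, {Pell, Vance} is lowest.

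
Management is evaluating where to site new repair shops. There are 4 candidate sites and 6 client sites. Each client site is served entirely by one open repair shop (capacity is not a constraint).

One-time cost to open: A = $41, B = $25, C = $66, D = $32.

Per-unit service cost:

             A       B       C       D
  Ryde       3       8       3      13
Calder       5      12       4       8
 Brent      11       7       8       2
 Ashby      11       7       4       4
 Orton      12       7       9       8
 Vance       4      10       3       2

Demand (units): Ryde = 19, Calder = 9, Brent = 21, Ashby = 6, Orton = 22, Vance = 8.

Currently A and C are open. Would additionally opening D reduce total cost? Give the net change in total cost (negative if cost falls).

Yes — net change −124 (cost falls by 124).

Current service cost with {A, C}: 507.
Adding D: each client site re-picks its cheapest; new service cost 351, saving 156.
Extra fixed cost: 32. Net change = 32 − 156 = -124.
(Totals: 614 → 490.)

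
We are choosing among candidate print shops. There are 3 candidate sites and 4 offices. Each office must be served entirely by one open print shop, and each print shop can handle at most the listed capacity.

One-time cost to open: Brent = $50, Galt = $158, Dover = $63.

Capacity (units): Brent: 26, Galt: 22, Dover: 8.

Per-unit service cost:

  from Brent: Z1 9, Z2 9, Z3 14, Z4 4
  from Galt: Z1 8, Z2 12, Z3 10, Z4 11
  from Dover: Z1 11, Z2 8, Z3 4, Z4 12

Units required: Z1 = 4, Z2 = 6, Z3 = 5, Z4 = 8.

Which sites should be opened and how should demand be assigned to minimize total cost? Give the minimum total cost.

Minimum total cost: 242

Open {Brent}: Z1→Brent 9·4=36, Z2→Brent 9·6=54, Z3→Brent 14·5=70, Z4→Brent 4·8=32.
Loads: Brent carries 23/26. Service 192; fixed 50; total 242.
Next best feasible plan costs 255.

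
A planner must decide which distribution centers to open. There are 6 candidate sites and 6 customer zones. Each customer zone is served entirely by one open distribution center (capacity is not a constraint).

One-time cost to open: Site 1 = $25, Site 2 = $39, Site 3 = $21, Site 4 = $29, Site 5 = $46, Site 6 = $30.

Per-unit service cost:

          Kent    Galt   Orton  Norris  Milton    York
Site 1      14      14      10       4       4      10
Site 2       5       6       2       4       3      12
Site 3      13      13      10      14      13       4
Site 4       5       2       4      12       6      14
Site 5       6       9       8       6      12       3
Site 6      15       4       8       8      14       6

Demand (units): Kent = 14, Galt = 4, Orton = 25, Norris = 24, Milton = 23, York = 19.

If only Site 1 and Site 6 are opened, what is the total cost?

Each customer zone is assigned to its cheapest site among the open ones.
{Site 1, Site 6}: Kent→Site 1 14·14=196, Galt→Site 6 4·4=16, Orton→Site 6 8·25=200, Norris→Site 1 4·24=96, Milton→Site 1 4·23=92, York→Site 6 6·19=114. Service 714; fixed 55; total 769.

Total cost: 769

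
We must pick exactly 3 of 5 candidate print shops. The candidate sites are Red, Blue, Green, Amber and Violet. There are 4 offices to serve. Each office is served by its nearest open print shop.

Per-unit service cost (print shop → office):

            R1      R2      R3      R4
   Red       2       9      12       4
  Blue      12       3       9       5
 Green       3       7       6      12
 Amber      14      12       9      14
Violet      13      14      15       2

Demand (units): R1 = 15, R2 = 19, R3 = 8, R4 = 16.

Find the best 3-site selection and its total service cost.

Choose Blue, Green and Violet; total service cost 182.

With exactly 3 open, each office uses its cheapest among the chosen.
{Blue, Green, Violet}: R1→Green 3·15=45, R2→Blue 3·19=57, R3→Green 6·8=48, R4→Violet 2·16=32. Service cost 182.
{Red, Blue, Violet}: service cost 191
{Red, Blue, Green}: service cost 199
Among all 10 size-3 choices, {Blue, Green, Violet} is lowest.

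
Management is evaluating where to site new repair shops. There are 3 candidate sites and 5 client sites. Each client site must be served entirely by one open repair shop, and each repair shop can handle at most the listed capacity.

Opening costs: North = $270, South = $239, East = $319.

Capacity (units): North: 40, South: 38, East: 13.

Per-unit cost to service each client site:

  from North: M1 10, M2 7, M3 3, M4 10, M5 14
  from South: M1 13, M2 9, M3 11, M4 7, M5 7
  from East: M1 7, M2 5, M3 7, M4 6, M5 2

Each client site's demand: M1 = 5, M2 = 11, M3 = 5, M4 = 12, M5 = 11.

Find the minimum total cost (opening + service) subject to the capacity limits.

Open {North, South}: M1→North 10·5=50, M2→North 7·11=77, M3→North 3·5=15, M4→South 7·12=84, M5→South 7·11=77.
Loads: North carries 21/40, South carries 23/38. Service 303; fixed 509; total 812.
Next best feasible plan costs 827.

Minimum total cost: 812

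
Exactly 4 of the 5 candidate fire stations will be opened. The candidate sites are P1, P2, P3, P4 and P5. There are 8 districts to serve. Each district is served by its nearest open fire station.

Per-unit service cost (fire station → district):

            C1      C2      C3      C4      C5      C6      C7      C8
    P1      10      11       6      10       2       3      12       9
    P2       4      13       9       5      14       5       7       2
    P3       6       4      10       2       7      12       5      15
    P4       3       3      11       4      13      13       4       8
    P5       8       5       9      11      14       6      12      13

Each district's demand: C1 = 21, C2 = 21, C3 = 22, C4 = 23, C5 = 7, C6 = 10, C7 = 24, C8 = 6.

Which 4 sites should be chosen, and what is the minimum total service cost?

With exactly 4 open, each district uses its cheapest among the chosen.
{P1, P2, P3, P4}: C1→P4 3·21=63, C2→P4 3·21=63, C3→P1 6·22=132, C4→P3 2·23=46, C5→P1 2·7=14, C6→P1 3·10=30, C7→P4 4·24=96, C8→P2 2·6=12. Service cost 456.
{P1, P3, P4, P5}: service cost 492
{P1, P2, P4, P5}: service cost 502
Among all 5 size-4 choices, {P1, P2, P3, P4} is lowest.

Choose P1, P2, P3 and P4; total service cost 456.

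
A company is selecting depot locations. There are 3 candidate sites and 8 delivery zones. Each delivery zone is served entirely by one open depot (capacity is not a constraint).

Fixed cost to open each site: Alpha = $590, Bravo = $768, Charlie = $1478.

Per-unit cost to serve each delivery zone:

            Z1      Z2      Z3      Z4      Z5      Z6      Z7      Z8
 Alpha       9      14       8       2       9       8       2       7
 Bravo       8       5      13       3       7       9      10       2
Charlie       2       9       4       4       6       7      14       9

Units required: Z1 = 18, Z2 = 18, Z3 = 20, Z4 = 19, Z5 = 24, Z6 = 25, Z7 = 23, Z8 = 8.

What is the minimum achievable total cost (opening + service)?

For any fixed open set, each delivery zone goes to its cheapest open site; total = fixed + service.
{Alpha}: Z1→Alpha 9·18=162, Z2→Alpha 14·18=252, Z3→Alpha 8·20=160, Z4→Alpha 2·19=38, Z5→Alpha 9·24=216, Z6→Alpha 8·25=200, Z7→Alpha 2·23=46, Z8→Alpha 7·8=56. Service 1130; fixed 590; total 1720.
{Bravo}: Z1→Bravo 8·18=144, Z2→Bravo 5·18=90, Z3→Bravo 13·20=260, Z4→Bravo 3·19=57, Z5→Bravo 7·24=168, Z6→Bravo 9·25=225, Z7→Bravo 10·23=230, Z8→Bravo 2·8=16. Service 1190; fixed 768; total 1958.
{Alpha, Bravo}: service 862 + fixed 1358 = 2220
{Alpha, Bravo, Charlie}: service 625 + fixed 2836 = 3461
(All 7 nonempty subsets were checked; Alpha only is lowest.)

Minimum total cost: 1720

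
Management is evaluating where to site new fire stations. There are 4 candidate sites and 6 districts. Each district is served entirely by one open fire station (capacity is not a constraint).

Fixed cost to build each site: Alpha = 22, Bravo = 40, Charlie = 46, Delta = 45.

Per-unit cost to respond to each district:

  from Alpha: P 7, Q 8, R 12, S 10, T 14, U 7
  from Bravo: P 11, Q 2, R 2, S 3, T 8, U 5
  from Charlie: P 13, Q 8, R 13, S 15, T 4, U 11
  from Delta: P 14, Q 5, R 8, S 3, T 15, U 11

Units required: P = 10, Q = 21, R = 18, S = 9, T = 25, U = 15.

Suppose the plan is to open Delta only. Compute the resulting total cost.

Each district is assigned to its cheapest site among the open ones.
{Delta}: P→Delta 14·10=140, Q→Delta 5·21=105, R→Delta 8·18=144, S→Delta 3·9=27, T→Delta 15·25=375, U→Delta 11·15=165. Service 956; fixed 45; total 1001.

Total cost: 1001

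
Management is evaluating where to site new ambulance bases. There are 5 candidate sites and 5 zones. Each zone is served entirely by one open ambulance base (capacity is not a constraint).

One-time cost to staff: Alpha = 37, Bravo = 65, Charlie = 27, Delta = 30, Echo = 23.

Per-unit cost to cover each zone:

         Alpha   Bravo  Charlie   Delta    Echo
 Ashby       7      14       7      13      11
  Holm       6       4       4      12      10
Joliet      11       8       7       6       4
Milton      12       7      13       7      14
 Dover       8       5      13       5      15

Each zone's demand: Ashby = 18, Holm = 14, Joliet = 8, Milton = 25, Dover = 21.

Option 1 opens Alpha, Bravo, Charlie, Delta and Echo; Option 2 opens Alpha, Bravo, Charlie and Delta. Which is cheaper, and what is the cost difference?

Option 1: {Alpha, Bravo, Charlie, Delta, Echo}: Ashby→Alpha 7·18=126, Holm→Bravo 4·14=56, Joliet→Echo 4·8=32, Milton→Bravo 7·25=175, Dover→Bravo 5·21=105. Service 494; fixed 182; total 676.
Option 2: {Alpha, Bravo, Charlie, Delta}: Ashby→Alpha 7·18=126, Holm→Bravo 4·14=56, Joliet→Delta 6·8=48, Milton→Bravo 7·25=175, Dover→Bravo 5·21=105. Service 510; fixed 159; total 669.
Difference: |676 − 669| = 7.

Option 2 is cheaper by 7.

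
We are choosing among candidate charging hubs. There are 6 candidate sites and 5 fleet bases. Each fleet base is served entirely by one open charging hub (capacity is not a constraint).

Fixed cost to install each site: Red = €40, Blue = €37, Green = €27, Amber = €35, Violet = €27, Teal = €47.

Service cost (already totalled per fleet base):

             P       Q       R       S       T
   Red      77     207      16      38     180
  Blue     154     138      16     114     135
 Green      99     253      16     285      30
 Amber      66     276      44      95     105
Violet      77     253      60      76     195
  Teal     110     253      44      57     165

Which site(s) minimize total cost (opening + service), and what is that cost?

For any fixed open set, each fleet base goes to its cheapest open site; total = fixed + service.
{Red, Blue, Green}: P→Red 77, Q→Blue 138, R→Red 16, S→Red 38, T→Green 30. Service 299; fixed 104; total 403.
{Red, Blue, Green, Amber}: service 288 + fixed 139 = 427
{Blue, Green, Violet}: P→Violet 77, Q→Blue 138, R→Blue 16, S→Violet 76, T→Green 30. Service 337; fixed 91; total 428.
{Red, Blue, Green, Amber, Violet, Teal}: P→Amber 66, Q→Blue 138, R→Red 16, S→Red 38, T→Green 30. Service 288; fixed 213; total 501.
No other subset beats 403.

Open Red, Blue and Green; minimum total cost 403.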